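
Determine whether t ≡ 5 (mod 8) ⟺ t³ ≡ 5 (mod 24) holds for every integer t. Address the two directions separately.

The forward direction fails; the converse holds.

(→) This fails: take t = 13. Then 13 ≡ 5 (mod 8), but 13³ = 2197 ≡ 13 (mod 24), not 5.

(←) Conversely, the residues r modulo 24 with r³ ≡ 5 (mod 24) are exactly {5}, and each is ≡ 5 (mod 8).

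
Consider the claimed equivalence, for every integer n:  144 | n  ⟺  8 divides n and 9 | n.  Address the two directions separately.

[⇒] If 144 ∣ n, write n = 144q. Since 144 = 18·8, n = 8·(18q), so 8 ∣ n; and since 144 = 16·9, n = 9·(16q), so 9 ∣ n.

[⇐] This fails: take n = 72. Both 8 ∣ 72 and 9 ∣ 72, yet 72 is not a multiple of 144 (since 72 = 0·144 + 72), so 144 ∤ 72.

The forward direction holds; the converse fails.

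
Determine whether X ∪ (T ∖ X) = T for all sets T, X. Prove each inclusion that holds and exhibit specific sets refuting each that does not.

Only the reverse inclusion holds.

(⊆) This inclusion fails. Take T = ∅, X = {1}; then 1 ∈ X ∪ (T ∖ X) but 1 ∉ T.

(⊇) Let x ∈ T. Then either x ∈ T and x ∉ X; or x ∈ T ∩ X. In each case x ∈ X ∪ (T ∖ X), so T ⊆ X ∪ (T ∖ X).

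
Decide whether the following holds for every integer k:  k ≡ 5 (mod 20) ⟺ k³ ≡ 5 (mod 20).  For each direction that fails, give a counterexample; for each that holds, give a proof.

Both directions hold; the statement is true.

(⟹) Suppose k ≡ 5 (mod 20). Write k = 20j + 5. Then (20j + 5)³ = 8000j³ + 6000j² + 1500j + 125 = 20(400j³ + 300j² + 75j + 6) + 5, so k³ ≡ 5 (mod 20).

(⟸) Conversely, suppose k³ ≡ 5 (mod 20). The only residue r in {0, …, 19} with r³ ≡ 5 (mod 20) is r = 5, so k ≡ 5 (mod 20).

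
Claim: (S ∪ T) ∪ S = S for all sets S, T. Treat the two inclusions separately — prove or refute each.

The sets are not equal: only the reverse inclusion holds.

Forward inclusion. This inclusion fails. Take S = ∅, T = {1}; then 1 ∈ (S ∪ T) ∪ S but 1 ∉ S.

Reverse inclusion. Let x ∈ S. Then either x ∈ S and x ∉ T; or x ∈ S ∩ T. In each case x ∈ (S ∪ T) ∪ S, so S ⊆ (S ∪ T) ∪ S.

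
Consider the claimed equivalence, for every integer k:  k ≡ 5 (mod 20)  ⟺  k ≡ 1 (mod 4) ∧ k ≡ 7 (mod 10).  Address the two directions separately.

(⟹) This fails: k = 5 gives 5 ≡ 5 (mod 20) but 5 ≡ 5 (mod 10), so the conjunction on the right does not hold.

(⟸) This fails: k = 17 satisfies both congruences on the right (17 ≡ 1 mod 4 and 17 ≡ 7 mod 10) yet 17 ≡ 17 (mod 20), not 5.

Neither implication holds.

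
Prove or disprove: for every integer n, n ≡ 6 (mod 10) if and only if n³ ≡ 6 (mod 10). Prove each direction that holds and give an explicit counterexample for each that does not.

Forward direction. Suppose n ≡ 6 (mod 10). Write n = 10j + 6. Then (10j + 6)³ = 1000j³ + 1800j² + 1080j + 216 = 10(100j³ + 180j² + 108j + 21) + 6, so n³ ≡ 6 (mod 10).

Converse. For the converse, argue contrapositively. If n ≢ 6 (mod 10), then n is congruent to one of 0, 1, 2, 3, 4, 5, 7, 8, 9 modulo 10, and these give n³ ≡ 0, 1, 8, 7, 4, 5, 3, 2, 9 respectively — never 6.

Both implications hold.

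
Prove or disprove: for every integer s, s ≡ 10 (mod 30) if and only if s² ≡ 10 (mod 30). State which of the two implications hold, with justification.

Only the forward implication holds.

[⇒] Suppose s ≡ 10 (mod 30). Write s = 30j + 10. Then (30j + 10)² = 900j² + 600j + 100 = 30(30j² + 20j + 3) + 10, so s² ≡ 10 (mod 30).

[⇐] This fails: take s = 20. Then 20² = 400 ≡ 10 (mod 30), yet 20 ≡ 20 (mod 30), not 10.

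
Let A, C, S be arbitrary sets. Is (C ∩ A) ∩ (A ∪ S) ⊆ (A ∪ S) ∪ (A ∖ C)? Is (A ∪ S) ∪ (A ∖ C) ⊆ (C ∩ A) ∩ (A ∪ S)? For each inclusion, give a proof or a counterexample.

Forward inclusion. Let x ∈ (C ∩ A) ∩ (A ∪ S). Then either x ∈ A ∩ C and x ∉ S; or x ∈ A ∩ C ∩ S. In each case x ∈ (A ∪ S) ∪ (A ∖ C), so (C ∩ A) ∩ (A ∪ S) ⊆ (A ∪ S) ∪ (A ∖ C).

Reverse inclusion. This inclusion fails. Take A = {1}, C = ∅, S = ∅; then 1 ∈ (A ∪ S) ∪ (A ∖ C) but 1 ∉ (C ∩ A) ∩ (A ∪ S).

(⊆) holds; (⊇) fails.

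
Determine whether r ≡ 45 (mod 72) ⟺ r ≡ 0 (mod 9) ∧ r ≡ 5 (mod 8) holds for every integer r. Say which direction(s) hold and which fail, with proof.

(⟹) Suppose r ≡ 45 (mod 72); write r = 72j + 45. Since 9 ∣ 72, reducing mod 9 gives r ≡ 45 ≡ 0 (mod 9); since 8 ∣ 72, reducing mod 8 gives r ≡ 45 ≡ 5 (mod 8).

(⟸) Conversely, if r ≡ 0 (mod 9) and r ≡ 5 (mod 8), then by the Chinese remainder theorem r ≡ 45 (mod 72). This is exactly r ≡ 45 (mod 72).

The biconditional holds.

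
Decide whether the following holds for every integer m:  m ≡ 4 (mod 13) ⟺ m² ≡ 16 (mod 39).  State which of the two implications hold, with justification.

(→) This fails: take m = 30. Then 30 ≡ 4 (mod 13), but 30² = 900 ≡ 3 (mod 39), not 16.

(←) This fails: take m = 22. Then 22² = 484 ≡ 16 (mod 39), yet 22 ≡ 9 (mod 13), not 4.

Both directions fail.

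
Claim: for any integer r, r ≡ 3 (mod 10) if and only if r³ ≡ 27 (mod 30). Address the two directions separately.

Forward direction. This fails: take r = 13. Then 13 ≡ 3 (mod 10), but 13³ = 2197 ≡ 7 (mod 30), not 27.

Converse. The residues r modulo 30 with r³ ≡ 27 (mod 30) are exactly {3}, and each is ≡ 3 (mod 10).

Only the converse holds.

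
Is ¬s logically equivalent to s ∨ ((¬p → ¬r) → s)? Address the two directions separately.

Neither direction holds.

(⇒) This fails. Under r = F, p = F, s = F, the left side is true but the right side is false.

(⇐) This fails. Under r = F, p = F, s = T, the left side is false but the right side is true.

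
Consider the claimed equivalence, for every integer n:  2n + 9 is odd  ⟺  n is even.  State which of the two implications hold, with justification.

Only the converse holds.

(→) This fails: take n = 1. Then 2n + 9 = 11, which is odd, yet n = 1 is odd, not even.

(←) Suppose n is even. Since 2 is even, 2n is even for every n, so 2n + 9 has the same parity as 9, which is odd. Hence 2n + 9 is odd.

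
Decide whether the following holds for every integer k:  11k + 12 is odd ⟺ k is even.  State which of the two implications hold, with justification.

(⟹) This fails: k = 1 gives 11k + 12 = 23, which is odd, but 1 is odd, not even.

(⟸) This also fails: k = 6 is even, but 11k + 12 = 78 is even, not odd.

(⇒) fails and (⇐) fails.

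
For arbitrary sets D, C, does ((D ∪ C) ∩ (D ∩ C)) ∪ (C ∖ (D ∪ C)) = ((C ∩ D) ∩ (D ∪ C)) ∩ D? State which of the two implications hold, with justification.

(⊆) Let x ∈ ((D ∪ C) ∩ (D ∩ C)) ∪ (C ∖ (D ∪ C)). Then x ∈ D ∩ C, from which x ∈ ((C ∩ D) ∩ (D ∪ C)) ∩ D.

(⊇) Let x ∈ ((C ∩ D) ∩ (D ∪ C)) ∩ D. Then x ∈ D ∩ C, from which x ∈ ((D ∪ C) ∩ (D ∩ C)) ∪ (C ∖ (D ∪ C)).

Both inclusions hold; the sets are equal.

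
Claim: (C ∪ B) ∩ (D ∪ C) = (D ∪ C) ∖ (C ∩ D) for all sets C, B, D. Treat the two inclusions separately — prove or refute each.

(⊆) fails and (⊇) fails.

Forward inclusion. This inclusion fails. Take C = {1}, B = ∅, D = {1}; then 1 ∈ (C ∪ B) ∩ (D ∪ C) but 1 ∉ (D ∪ C) ∖ (C ∩ D).

Reverse inclusion. This inclusion fails. Take C = ∅, B = ∅, D = {1}; then 1 ∈ (D ∪ C) ∖ (C ∩ D) but 1 ∉ (C ∪ B) ∩ (D ∪ C).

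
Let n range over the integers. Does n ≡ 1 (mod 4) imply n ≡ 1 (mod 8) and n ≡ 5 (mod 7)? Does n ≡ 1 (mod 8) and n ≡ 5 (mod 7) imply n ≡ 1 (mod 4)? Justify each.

(⇒) fails; (⇐) holds.

(⇒) This fails: n = 1 gives 1 ≡ 1 (mod 4) but 1 ≡ 1 (mod 7), so the conjunction on the right does not hold.

(⇐) Conversely, if n ≡ 1 (mod 8) and n ≡ 5 (mod 7), then by the Chinese remainder theorem n ≡ 33 (mod 56). Since 33 ≡ 1 (mod 4) and 4 ∣ 56, we get n ≡ 1 (mod 4).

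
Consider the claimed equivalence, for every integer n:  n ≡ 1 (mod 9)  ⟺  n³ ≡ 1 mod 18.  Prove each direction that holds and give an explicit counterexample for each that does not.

Forward direction. This fails: take n = 10. Then 10 ≡ 1 (mod 9), but 10³ = 1000 ≡ 10 (mod 18), not 1.

Converse. This fails: take n = 7. Then 7³ = 343 ≡ 1 (mod 18), yet 7 ≡ 7 (mod 9), not 1.

Neither implication holds.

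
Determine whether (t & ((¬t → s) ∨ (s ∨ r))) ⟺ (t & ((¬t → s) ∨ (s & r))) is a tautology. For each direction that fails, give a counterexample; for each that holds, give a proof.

(⇒) Assume the antecedent. If r is true, the antecedent forces (r = T, t = T, s = F) or (r = T, t = T, s = T), and t & ((¬t → s) ∨ (s & r)) holds there. If r is false, the antecedent forces (r = F, t = T, s = F) or (r = F, t = T, s = T), and t & ((¬t → s) ∨ (s & r)) holds there. Either way t & ((¬t → s) ∨ (s & r)) holds.

(⇐) Assume the antecedent. If r is true, the antecedent forces (r = T, t = T, s = F) or (r = T, t = T, s = T), and t & ((¬t → s) ∨ (s ∨ r)) holds there. If r is false, the antecedent forces (r = F, t = T, s = F) or (r = F, t = T, s = T), and t & ((¬t → s) ∨ (s ∨ r)) holds there. Either way t & ((¬t → s) ∨ (s ∨ r)) holds.

Equivalent; both directions hold.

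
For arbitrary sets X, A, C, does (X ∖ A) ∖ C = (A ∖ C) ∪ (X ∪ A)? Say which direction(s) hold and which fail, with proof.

(⟹) Let x ∈ (X ∖ A) ∖ C. Then x ∈ X and x ∉ A, C, from which x ∈ (A ∖ C) ∪ (X ∪ A).

(⟸) This inclusion fails. Take X = ∅, A = {1}, C = ∅; then 1 ∈ (A ∖ C) ∪ (X ∪ A) but 1 ∉ (X ∖ A) ∖ C.

Only the forward inclusion holds.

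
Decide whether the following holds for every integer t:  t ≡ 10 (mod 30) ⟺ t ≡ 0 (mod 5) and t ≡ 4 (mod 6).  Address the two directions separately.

Both directions hold.

Forward direction. Suppose t ≡ 10 (mod 30); write t = 30j + 10. Since 5 ∣ 30, reducing mod 5 gives t ≡ 10 ≡ 0 (mod 5); since 6 ∣ 30, reducing mod 6 gives t ≡ 10 ≡ 4 (mod 6).

Converse. If t ≡ 0 (mod 5) and t ≡ 4 (mod 6), then by the Chinese remainder theorem t ≡ 10 (mod 30). This is exactly t ≡ 10 (mod 30).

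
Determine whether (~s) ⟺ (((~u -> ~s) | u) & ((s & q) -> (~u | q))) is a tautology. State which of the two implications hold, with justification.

[⇒] Assume the antecedent. If q is true, the antecedent forces (q = T, s = F, u = F) or (q = T, s = F, u = T), and the consequent holds there. If q is false, the antecedent forces (q = F, s = F, u = F) or (q = F, s = F, u = T), and the consequent holds there. Either way the consequent holds.

[⇐] This fails. Under q = F, s = T, u = T, the left side is false but the right side is true.

Only the forward direction holds.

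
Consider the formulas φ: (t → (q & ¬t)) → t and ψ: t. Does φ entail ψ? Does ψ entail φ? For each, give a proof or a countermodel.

Equivalent; both directions hold.

(⟹) Assume the antecedent. If t is true, t reduces to true regardless of the other variables. If t is false, the antecedent cannot hold. Either way t holds.

(⟸) Assume the antecedent. If t is true, (t → (q & ¬t)) → t reduces to true regardless of the other variables. If t is false, the antecedent cannot hold. Either way (t → (q & ¬t)) → t holds.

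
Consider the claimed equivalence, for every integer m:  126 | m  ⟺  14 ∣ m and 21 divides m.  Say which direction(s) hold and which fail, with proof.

Not equivalent: only (⇒) holds.

(⇒) If 126 ∣ m, write m = 126q. Since 126 = 9·14, m = 14·(9q), so 14 ∣ m; and since 126 = 6·21, m = 21·(6q), so 21 ∣ m.

(⇐) This fails: take m = 42. Both 14 ∣ 42 and 21 ∣ 42, yet 42 is not a multiple of 126 (since 42 = 0·126 + 42), so 126 ∤ 42.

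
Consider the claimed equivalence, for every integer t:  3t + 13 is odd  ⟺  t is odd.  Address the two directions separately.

Neither implication holds.

(⇒) This fails: t = 6 gives 3t + 13 = 31, which is odd, but 6 is even, not odd.

(⇐) This also fails: t = 5 is odd, but 3t + 13 = 28 is even, not odd.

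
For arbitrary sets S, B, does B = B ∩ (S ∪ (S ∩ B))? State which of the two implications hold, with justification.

(⊆) fails; (⊇) holds.

Forward inclusion. This inclusion fails. Take S = ∅, B = {1}; then 1 ∈ B but 1 ∉ B ∩ (S ∪ (S ∩ B)).

Reverse inclusion. Let x ∈ B ∩ (S ∪ (S ∩ B)). Then x ∈ S ∩ B, from which x ∈ B.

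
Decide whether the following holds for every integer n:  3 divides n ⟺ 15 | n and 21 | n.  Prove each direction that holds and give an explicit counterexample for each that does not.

(→) This fails: take n = 3. Certainly 3 ∣ 3, but 15 ∤ 3.

(←) Suppose 15 ∣ n and 21 ∣ n. Any common multiple of 15 and 21 is a multiple of their lcm; here lcm(15, 21) = 15·21/gcd(15, 21) = 315/3 = 105, so 105 ∣ n. Since 3 ∣ 105, it follows that 3 ∣ n.

Only the converse holds.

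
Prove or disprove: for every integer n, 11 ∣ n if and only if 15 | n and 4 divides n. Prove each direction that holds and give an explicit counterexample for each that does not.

Forward direction. This fails: take n = 11. Certainly 11 ∣ 11, but 15 ∤ 11.

Converse. This fails: take n = 60. Both 15 ∣ 60 and 4 ∣ 60, yet 60 is not a multiple of 11 (since 60 = 5·11 + 5), so 11 ∤ 60.

Both directions fail.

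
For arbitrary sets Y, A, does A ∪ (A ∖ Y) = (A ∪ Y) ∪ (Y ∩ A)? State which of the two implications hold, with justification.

(⟹) Let x ∈ A ∪ (A ∖ Y). Then either x ∈ A and x ∉ Y; or x ∈ Y ∩ A. In each case x ∈ (A ∪ Y) ∪ (Y ∩ A), so A ∪ (A ∖ Y) ⊆ (A ∪ Y) ∪ (Y ∩ A).

(⟸) This inclusion fails. Take Y = {1}, A = ∅; then 1 ∈ (A ∪ Y) ∪ (Y ∩ A) but 1 ∉ A ∪ (A ∖ Y).

Only the forward inclusion holds.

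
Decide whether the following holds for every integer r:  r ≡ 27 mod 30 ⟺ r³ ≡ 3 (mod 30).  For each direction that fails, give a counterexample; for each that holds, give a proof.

Equivalent; both directions hold.

(⟹) Suppose r ≡ 27 mod 30. Write r = 30j + 27. Then (30j + 27)³ = 27000j³ + 72900j² + 65610j + 19683 = 30(900j³ + 2430j² + 2187j + 656) + 3, so r³ ≡ 3 (mod 30).

(⟸) Conversely, suppose r³ ≡ 3 (mod 30). The only residue r in {0, …, 29} with r³ ≡ 3 (mod 30) is r = 27, so r ≡ 27 (mod 30).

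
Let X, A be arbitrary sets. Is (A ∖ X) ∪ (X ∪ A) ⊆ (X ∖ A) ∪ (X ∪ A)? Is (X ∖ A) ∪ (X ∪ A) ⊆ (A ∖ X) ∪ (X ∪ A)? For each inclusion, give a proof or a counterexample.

(⊆) Let x ∈ (A ∖ X) ∪ (X ∪ A). Then either x ∈ X and x ∉ A; or x ∈ A and x ∉ X; or x ∈ X ∩ A. In each case x ∈ (X ∖ A) ∪ (X ∪ A), so (A ∖ X) ∪ (X ∪ A) ⊆ (X ∖ A) ∪ (X ∪ A).

(⊇) Let x ∈ (X ∖ A) ∪ (X ∪ A). Then either x ∈ X and x ∉ A; or x ∈ A and x ∉ X; or x ∈ X ∩ A. In each case x ∈ (A ∖ X) ∪ (X ∪ A), so (X ∖ A) ∪ (X ∪ A) ⊆ (A ∖ X) ∪ (X ∪ A).

Both inclusions hold; the sets are equal.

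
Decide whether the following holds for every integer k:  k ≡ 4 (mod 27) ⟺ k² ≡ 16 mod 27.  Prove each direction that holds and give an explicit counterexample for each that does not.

Forward direction. Suppose k ≡ 4 (mod 27). Write k = 27j + 4. Then (27j + 4)² = 729j² + 216j + 16 = 27(27j² + 8j) + 16, so k² ≡ 16 (mod 27).

Converse. This fails: take k = 23. Then 23² = 529 ≡ 16 (mod 27), yet 23 ≡ 23 (mod 27), not 4.

Only the forward direction holds.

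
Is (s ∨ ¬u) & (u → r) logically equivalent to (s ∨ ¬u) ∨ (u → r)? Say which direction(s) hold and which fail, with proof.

Only the forward implication holds.

[⇐] This fails. Under s = T, u = T, r = F, the left side is false but the right side is true.

[⇒] Assume the antecedent. If s is true, (s ∨ ¬u) ∨ (u → r) reduces to true regardless of the other variables. If s is false, the antecedent forces (s = F, u = F, r = F) or (s = F, u = F, r = T), and (s ∨ ¬u) ∨ (u → r) holds there. Either way (s ∨ ¬u) ∨ (u → r) holds.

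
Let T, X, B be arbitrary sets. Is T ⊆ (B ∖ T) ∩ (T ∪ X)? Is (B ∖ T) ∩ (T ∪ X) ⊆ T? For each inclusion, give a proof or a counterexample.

Forward inclusion. This inclusion fails. Take T = {1}, X = ∅, B = ∅; then 1 ∈ T but 1 ∉ (B ∖ T) ∩ (T ∪ X).

Reverse inclusion. This inclusion fails. Take T = ∅, X = {1}, B = {1}; then 1 ∈ (B ∖ T) ∩ (T ∪ X) but 1 ∉ T.

Both inclusions fail.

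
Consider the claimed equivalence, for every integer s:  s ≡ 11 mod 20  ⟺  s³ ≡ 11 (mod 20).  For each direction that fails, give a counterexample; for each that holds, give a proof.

(⟹) Suppose s ≡ 11 mod 20. Write s = 20j + 11. Then (20j + 11)³ = 8000j³ + 13200j² + 7260j + 1331 = 20(400j³ + 660j² + 363j + 66) + 11, so s³ ≡ 11 (mod 20).

(⟸) Conversely, suppose s³ ≡ 11 (mod 20). The only residue r in {0, …, 19} with r³ ≡ 11 (mod 20) is r = 11, so s ≡ 11 (mod 20).

Both directions hold.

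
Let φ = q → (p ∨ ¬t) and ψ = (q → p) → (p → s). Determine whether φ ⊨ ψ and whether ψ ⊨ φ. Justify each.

(⟹) This fails. Under p = T, q = F, s = F, t = F, the left side is true but the right side is false.

(⟸) This fails. Under p = F, q = T, s = F, t = T, the left side is false but the right side is true.

(⇒) fails and (⇐) fails.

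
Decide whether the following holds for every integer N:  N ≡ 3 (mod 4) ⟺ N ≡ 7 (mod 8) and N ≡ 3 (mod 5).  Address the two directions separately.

(⇒) fails; (⇐) holds.

(→) This fails: N = 3 gives 3 ≡ 3 (mod 4) but 3 ≡ 3 (mod 8), so the conjunction on the right does not hold.

(←) Conversely, if N ≡ 7 (mod 8) and N ≡ 3 (mod 5), then by the Chinese remainder theorem N ≡ 23 (mod 40). Since 23 ≡ 3 (mod 4) and 4 ∣ 40, we get N ≡ 3 (mod 4).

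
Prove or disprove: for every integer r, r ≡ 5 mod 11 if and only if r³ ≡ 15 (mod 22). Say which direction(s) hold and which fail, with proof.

[⇐] The residues r modulo 22 with r³ ≡ 15 (mod 22) are exactly {5}, and each is ≡ 5 (mod 11).

[⇒] This fails: take r = 16. Then 16 ≡ 5 (mod 11), but 16³ = 4096 ≡ 4 (mod 22), not 15.

Only the converse holds.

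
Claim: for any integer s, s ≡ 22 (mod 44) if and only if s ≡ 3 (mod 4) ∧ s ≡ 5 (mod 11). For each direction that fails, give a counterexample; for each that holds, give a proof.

(⟹) This fails: s = 22 gives 22 ≡ 22 (mod 44) but 22 ≡ 2 (mod 4), so the conjunction on the right does not hold.

(⟸) This fails: s = 27 satisfies both congruences on the right (27 ≡ 3 mod 4 and 27 ≡ 5 mod 11) yet 27 ≡ 27 (mod 44), not 22.

(⇒) fails and (⇐) fails.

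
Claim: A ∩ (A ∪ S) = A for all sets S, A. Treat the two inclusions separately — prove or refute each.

Forward inclusion. Let x ∈ A ∩ (A ∪ S). Then either x ∈ A and x ∉ S; or x ∈ S ∩ A. In each case x ∈ A, so A ∩ (A ∪ S) ⊆ A.

Reverse inclusion. Let x ∈ A. Then either x ∈ A and x ∉ S; or x ∈ S ∩ A. In each case x ∈ A ∩ (A ∪ S), so A ⊆ A ∩ (A ∪ S).

Both inclusions hold.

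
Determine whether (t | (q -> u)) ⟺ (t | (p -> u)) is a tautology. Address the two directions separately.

Forward direction. This fails. Under u = F, t = F, q = F, p = T, the left side is true but the right side is false.

Converse. This fails. Under u = F, t = F, q = T, p = F, the left side is false but the right side is true.

Neither direction holds.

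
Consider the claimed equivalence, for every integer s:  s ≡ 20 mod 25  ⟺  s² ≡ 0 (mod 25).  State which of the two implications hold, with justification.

(⇒) Suppose s ≡ 20 mod 25. Write s = 25j + 20. Then (25j + 20)² = 625j² + 1000j + 400 = 25(25j² + 40j + 16) + 0, so s² ≡ 0 (mod 25).

(⇐) This fails: take s = 0. Then 0² = 0 ≡ 0 (mod 25), yet 0 ≡ 0 (mod 25), not 20.

Not equivalent: only (⇒) holds.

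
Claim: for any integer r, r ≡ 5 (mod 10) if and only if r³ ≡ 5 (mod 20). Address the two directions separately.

(⇒) fails; (⇐) holds.

(←) The residues r modulo 20 with r³ ≡ 5 (mod 20) are exactly {5}, and each is ≡ 5 (mod 10).

(→) This fails: take r = 15. Then 15 ≡ 5 (mod 10), but 15³ = 3375 ≡ 15 (mod 20), not 5.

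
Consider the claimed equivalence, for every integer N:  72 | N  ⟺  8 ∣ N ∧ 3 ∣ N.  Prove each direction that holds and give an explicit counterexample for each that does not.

(→) If 72 ∣ N, write N = 72q. Since 72 = 9·8, N = 8·(9q), so 8 ∣ N; and since 72 = 24·3, N = 3·(24q), so 3 ∣ N.

(←) This fails: take N = 24. Both 8 ∣ 24 and 3 ∣ 24, yet 24 is not a multiple of 72 (since 24 = 0·72 + 24), so 72 ∤ 24.

Only the forward direction holds.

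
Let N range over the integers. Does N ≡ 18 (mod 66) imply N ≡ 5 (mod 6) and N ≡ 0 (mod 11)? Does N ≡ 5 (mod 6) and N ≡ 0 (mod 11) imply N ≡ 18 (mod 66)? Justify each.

(→) This fails: N = 18 gives 18 ≡ 18 (mod 66) but 18 ≡ 0 (mod 6), so the conjunction on the right does not hold.

(←) This fails: N = 11 satisfies both congruences on the right (11 ≡ 5 mod 6 and 11 ≡ 0 mod 11) yet 11 ≡ 11 (mod 66), not 18.

Neither implication holds.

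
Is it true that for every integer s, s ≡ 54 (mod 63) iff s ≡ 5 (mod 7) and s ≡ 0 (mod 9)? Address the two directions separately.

Both implications hold.

(⇒) Suppose s ≡ 54 (mod 63); write s = 63j + 54. Since 7 ∣ 63, reducing mod 7 gives s ≡ 54 ≡ 5 (mod 7); since 9 ∣ 63, reducing mod 9 gives s ≡ 54 ≡ 0 (mod 9).

(⇐) Conversely, if s ≡ 5 (mod 7) and s ≡ 0 (mod 9), then by the Chinese remainder theorem s ≡ 54 (mod 63). This is exactly s ≡ 54 (mod 63).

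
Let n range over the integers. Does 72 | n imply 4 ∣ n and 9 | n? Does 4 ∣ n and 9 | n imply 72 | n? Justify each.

Only the forward direction holds.

(⟹) If 72 ∣ n, write n = 72q. Since 72 = 18·4, n = 4·(18q), so 4 ∣ n; and since 72 = 8·9, n = 9·(8q), so 9 ∣ n.

(⟸) This fails: take n = 36. Both 4 ∣ 36 and 9 ∣ 36, yet 36 is not a multiple of 72 (since 36 = 0·72 + 36), so 72 ∤ 36.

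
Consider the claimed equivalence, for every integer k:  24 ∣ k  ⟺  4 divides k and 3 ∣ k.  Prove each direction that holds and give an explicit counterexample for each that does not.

Only the forward direction holds.

Forward direction. If 24 ∣ k, write k = 24q. Since 24 = 6·4, k = 4·(6q), so 4 ∣ k; and since 24 = 8·3, k = 3·(8q), so 3 ∣ k.

Converse. This fails: take k = 12. Both 4 ∣ 12 and 3 ∣ 12, yet 12 is not a multiple of 24 (since 12 = 0·24 + 12), so 24 ∤ 12.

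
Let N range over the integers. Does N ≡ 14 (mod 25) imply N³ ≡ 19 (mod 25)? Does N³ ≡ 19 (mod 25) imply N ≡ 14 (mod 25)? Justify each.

Both implications hold.

Forward direction. Suppose N ≡ 14 (mod 25). Write N = 25j + 14. Then (25j + 14)³ = 15625j³ + 26250j² + 14700j + 2744 = 25(625j³ + 1050j² + 588j + 109) + 19, so N³ ≡ 19 (mod 25).

Converse. Suppose N³ ≡ 19 (mod 25). The only residue r in {0, …, 24} with r³ ≡ 19 (mod 25) is r = 14, so N ≡ 14 (mod 25).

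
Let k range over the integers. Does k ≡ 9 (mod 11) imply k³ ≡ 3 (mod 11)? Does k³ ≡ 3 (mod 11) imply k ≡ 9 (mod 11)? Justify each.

Equivalent; both directions hold.

Forward direction. Suppose k ≡ 9 (mod 11). Write k = 11j + 9. Then (11j + 9)³ = 1331j³ + 3267j² + 2673j + 729 = 11(121j³ + 297j² + 243j + 66) + 3, so k³ ≡ 3 (mod 11).

Converse. For the converse, argue contrapositively. If k ≢ 9 (mod 11), then k is congruent to one of 0, 1, 2, 3, 4, 5, 6, 7, 8, 10 modulo 11, and these give k³ ≡ 0, 1, 8, 5, 9, 4, 7, 2, 6, 10 respectively — never 3.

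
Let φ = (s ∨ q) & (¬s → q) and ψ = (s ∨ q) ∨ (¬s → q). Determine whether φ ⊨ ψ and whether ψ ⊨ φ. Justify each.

Equivalent; both directions hold.

Forward direction. Assume the antecedent. If s is true, (s ∨ q) ∨ (¬s → q) reduces to true regardless of the other variables. If s is false, the antecedent forces (s = F, q = T), and (s ∨ q) ∨ (¬s → q) holds there. Either way (s ∨ q) ∨ (¬s → q) holds.

Converse. Assume the antecedent. If s is true, (s ∨ q) & (¬s → q) reduces to true regardless of the other variables. If s is false, the antecedent forces (s = F, q = T), and (s ∨ q) & (¬s → q) holds there. Either way (s ∨ q) & (¬s → q) holds.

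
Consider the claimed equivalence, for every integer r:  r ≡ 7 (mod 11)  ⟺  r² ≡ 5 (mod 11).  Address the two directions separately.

[⇒] Suppose r ≡ 7 (mod 11). Write r = 11j + 7. Then (11j + 7)² = 121j² + 154j + 49 = 11(11j² + 14j + 4) + 5, so r² ≡ 5 (mod 11).

[⇐] This fails: take r = 4. Then 4² = 16 ≡ 5 (mod 11), yet 4 ≡ 4 (mod 11), not 7.

Only the forward direction holds.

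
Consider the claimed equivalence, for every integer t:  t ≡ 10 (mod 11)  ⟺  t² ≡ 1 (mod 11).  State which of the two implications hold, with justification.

(⟸) This fails: take t = 1. Then 1² = 1 ≡ 1 (mod 11), yet 1 ≡ 1 (mod 11), not 10.

(⟹) Suppose t ≡ 10 (mod 11). Write t = 11j + 10. Then (11j + 10)² = 121j² + 220j + 100 = 11(11j² + 20j + 9) + 1, so t² ≡ 1 (mod 11).

The forward direction holds; the converse fails.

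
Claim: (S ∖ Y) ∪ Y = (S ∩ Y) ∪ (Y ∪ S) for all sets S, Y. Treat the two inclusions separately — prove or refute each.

Both inclusions hold.

(⊆) Let x ∈ (S ∖ Y) ∪ Y. Then either x ∈ S and x ∉ Y; or x ∈ Y and x ∉ S; or x ∈ S ∩ Y. In each case x ∈ (S ∩ Y) ∪ (Y ∪ S), so (S ∖ Y) ∪ Y ⊆ (S ∩ Y) ∪ (Y ∪ S).

(⊇) Let x ∈ (S ∩ Y) ∪ (Y ∪ S). Then either x ∈ S and x ∉ Y; or x ∈ Y and x ∉ S; or x ∈ S ∩ Y. In each case x ∈ (S ∖ Y) ∪ Y, so (S ∩ Y) ∪ (Y ∪ S) ⊆ (S ∖ Y) ∪ Y.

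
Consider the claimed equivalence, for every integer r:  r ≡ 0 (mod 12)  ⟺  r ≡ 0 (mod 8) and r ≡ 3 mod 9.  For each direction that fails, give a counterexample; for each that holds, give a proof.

(⇐) If r ≡ 0 (mod 8) and r ≡ 3 (mod 9), then by the Chinese remainder theorem r ≡ 48 (mod 72). Since 48 ≡ 0 (mod 12) and 12 ∣ 72, we get r ≡ 0 (mod 12).

(⇒) This fails: r = 0 gives 0 ≡ 0 (mod 12) but 0 ≡ 0 (mod 9), so the conjunction on the right does not hold.

Not equivalent: only (⇐) holds.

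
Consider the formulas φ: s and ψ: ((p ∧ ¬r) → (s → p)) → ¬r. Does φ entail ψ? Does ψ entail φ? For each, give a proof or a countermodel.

(⟹) This fails. Under r = T, s = T, p = F, the left side is true but the right side is false.

(⟸) This fails. Under r = F, s = F, p = F, the left side is false but the right side is true.

(⇒) fails and (⇐) fails.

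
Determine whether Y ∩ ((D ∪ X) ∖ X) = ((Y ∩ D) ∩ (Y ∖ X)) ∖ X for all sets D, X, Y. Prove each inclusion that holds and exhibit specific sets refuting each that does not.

(⊆) Let x ∈ Y ∩ ((D ∪ X) ∖ X). Then x ∈ D ∩ Y and x ∉ X, from which x ∈ ((Y ∩ D) ∩ (Y ∖ X)) ∖ X.

(⊇) Let x ∈ ((Y ∩ D) ∩ (Y ∖ X)) ∖ X. Then x ∈ D ∩ Y and x ∉ X, from which x ∈ Y ∩ ((D ∪ X) ∖ X).

The two sets are equal.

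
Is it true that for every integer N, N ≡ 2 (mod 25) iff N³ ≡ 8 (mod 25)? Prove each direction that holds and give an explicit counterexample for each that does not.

[⇒] Suppose N ≡ 2 (mod 25). Write N = 25j + 2. Then (25j + 2)³ = 15625j³ + 3750j² + 300j + 8 = 25(625j³ + 150j² + 12j) + 8, so N³ ≡ 8 (mod 25).

[⇐] Conversely, suppose N³ ≡ 8 (mod 25). The only residue r in {0, …, 24} with r³ ≡ 8 (mod 25) is r = 2, so N ≡ 2 (mod 25).

Both implications hold.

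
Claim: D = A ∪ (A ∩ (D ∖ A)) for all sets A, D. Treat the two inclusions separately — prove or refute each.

Both inclusions fail.

Forward inclusion. This inclusion fails. Take A = ∅, D = {1}; then 1 ∈ D but 1 ∉ A ∪ (A ∩ (D ∖ A)).

Reverse inclusion. This inclusion fails. Take A = {1}, D = ∅; then 1 ∈ A ∪ (A ∩ (D ∖ A)) but 1 ∉ D.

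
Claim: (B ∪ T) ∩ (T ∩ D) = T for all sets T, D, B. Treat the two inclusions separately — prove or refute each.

(⊇) This inclusion fails. Take T = {1}, D = ∅, B = ∅; then 1 ∈ T but 1 ∉ (B ∪ T) ∩ (T ∩ D).

(⊆) Let x ∈ (B ∪ T) ∩ (T ∩ D). Then either x ∈ T ∩ D and x ∉ B; or x ∈ T ∩ D ∩ B. In each case x ∈ T, so (B ∪ T) ∩ (T ∩ D) ⊆ T.

(⊆) holds; (⊇) fails.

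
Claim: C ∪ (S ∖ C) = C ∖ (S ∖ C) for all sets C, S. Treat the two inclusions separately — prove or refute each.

(⊆) This inclusion fails. Take C = ∅, S = {1}; then 1 ∈ C ∪ (S ∖ C) but 1 ∉ C ∖ (S ∖ C).

(⊇) Let x ∈ C ∖ (S ∖ C). Then either x ∈ C and x ∉ S; or x ∈ C ∩ S. In each case x ∈ C ∪ (S ∖ C), so C ∖ (S ∖ C) ⊆ C ∪ (S ∖ C).

The sets are not equal: only the reverse inclusion holds.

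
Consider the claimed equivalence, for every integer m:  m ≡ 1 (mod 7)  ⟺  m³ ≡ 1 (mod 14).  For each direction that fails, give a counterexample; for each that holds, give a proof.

Neither direction holds.

[⇒] This fails: take m = 8. Then 8 ≡ 1 (mod 7), but 8³ = 512 ≡ 8 (mod 14), not 1.

[⇐] This fails: take m = 9. Then 9³ = 729 ≡ 1 (mod 14), yet 9 ≡ 2 (mod 7), not 1.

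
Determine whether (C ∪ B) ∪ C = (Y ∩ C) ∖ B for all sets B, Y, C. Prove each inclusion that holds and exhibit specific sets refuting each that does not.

The sets are not equal: only the reverse inclusion holds.

(⊆) This inclusion fails. Take B = {1}, Y = ∅, C = ∅; then 1 ∈ (C ∪ B) ∪ C but 1 ∉ (Y ∩ C) ∖ B.

(⊇) Let x ∈ (Y ∩ C) ∖ B. Then x ∈ Y ∩ C and x ∉ B, from which x ∈ (C ∪ B) ∪ C.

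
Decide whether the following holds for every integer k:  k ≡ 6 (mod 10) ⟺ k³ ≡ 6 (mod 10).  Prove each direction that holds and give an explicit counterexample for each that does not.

The biconditional holds.

(⟸) For the converse, argue contrapositively. If k ≢ 6 (mod 10), then k is congruent to one of 0, 1, 2, 3, 4, 5, 7, 8, 9 modulo 10, and these give k³ ≡ 0, 1, 8, 7, 4, 5, 3, 2, 9 respectively — never 6.

(⟹) Suppose k ≡ 6 (mod 10). Write k = 10j + 6. Then (10j + 6)³ = 1000j³ + 1800j² + 1080j + 216 = 10(100j³ + 180j² + 108j + 21) + 6, so k³ ≡ 6 (mod 10).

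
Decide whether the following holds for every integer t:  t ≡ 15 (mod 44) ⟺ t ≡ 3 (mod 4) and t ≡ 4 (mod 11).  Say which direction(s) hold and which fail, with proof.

Converse. If t ≡ 3 (mod 4) and t ≡ 4 (mod 11), then by the Chinese remainder theorem t ≡ 15 (mod 44). This is exactly t ≡ 15 (mod 44).

Forward direction. Suppose t ≡ 15 (mod 44); write t = 44j + 15. Since 4 ∣ 44, reducing mod 4 gives t ≡ 15 ≡ 3 (mod 4); since 11 ∣ 44, reducing mod 11 gives t ≡ 15 ≡ 4 (mod 11).

Both directions hold; the statement is true.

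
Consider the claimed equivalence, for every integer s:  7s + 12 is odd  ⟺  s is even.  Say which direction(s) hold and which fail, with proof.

Forward direction. This fails: s = 3 gives 7s + 12 = 33, which is odd, but 3 is odd, not even.

Converse. This also fails: s = 2 is even, but 7s + 12 = 26 is even, not odd.

(⇒) fails and (⇐) fails.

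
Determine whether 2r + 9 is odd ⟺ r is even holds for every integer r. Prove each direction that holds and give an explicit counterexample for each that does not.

(⇒) This fails: take r = 1. Then 2r + 9 = 11, which is odd, yet r = 1 is odd, not even.

(⇐) Suppose r is even. Since 2 is even, 2r is even for every r, so 2r + 9 has the same parity as 9, which is odd. Hence 2r + 9 is odd.

The forward direction fails; the converse holds.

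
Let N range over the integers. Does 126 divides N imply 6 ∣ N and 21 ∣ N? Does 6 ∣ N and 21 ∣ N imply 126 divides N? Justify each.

(⇒) If 126 ∣ N, write N = 126q. Since 126 = 21·6, N = 6·(21q), so 6 ∣ N; and since 126 = 6·21, N = 21·(6q), so 21 ∣ N.

(⇐) This fails: take N = 42. Both 6 ∣ 42 and 21 ∣ 42, yet 42 is not a multiple of 126 (since 42 = 0·126 + 42), so 126 ∤ 42.

(⇒) holds; (⇐) fails.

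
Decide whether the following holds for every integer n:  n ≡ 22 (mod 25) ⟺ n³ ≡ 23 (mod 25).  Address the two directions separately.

Both directions hold.

[⇒] Suppose n ≡ 22 (mod 25). Write n = 25j + 22. Then (25j + 22)³ = 15625j³ + 41250j² + 36300j + 10648 = 25(625j³ + 1650j² + 1452j + 425) + 23, so n³ ≡ 23 (mod 25).

[⇐] Conversely, suppose n³ ≡ 23 (mod 25). The only residue r in {0, …, 24} with r³ ≡ 23 (mod 25) is r = 22, so n ≡ 22 (mod 25).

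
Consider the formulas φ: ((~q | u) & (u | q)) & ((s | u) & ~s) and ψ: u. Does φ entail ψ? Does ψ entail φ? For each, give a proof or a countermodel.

Forward direction. Assume the antecedent. If s is true, the antecedent cannot hold. If s is false, the antecedent forces (s = F, u = T, q = F) or (s = F, u = T, q = T), and u holds there. Either way u holds.

Converse. This fails. Under s = T, u = T, q = F, the left side is false but the right side is true.

Only the forward direction holds.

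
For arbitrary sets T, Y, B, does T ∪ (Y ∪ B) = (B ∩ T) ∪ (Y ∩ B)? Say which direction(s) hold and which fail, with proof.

(⊆) This inclusion fails. Take T = {1}, Y = ∅, B = ∅; then 1 ∈ T ∪ (Y ∪ B) but 1 ∉ (B ∩ T) ∪ (Y ∩ B).

(⊇) Let x ∈ (B ∩ T) ∪ (Y ∩ B). Then either x ∈ T ∩ B and x ∉ Y; or x ∈ Y ∩ B and x ∉ T; or x ∈ T ∩ Y ∩ B. In each case x ∈ T ∪ (Y ∪ B), so (B ∩ T) ∪ (Y ∩ B) ⊆ T ∪ (Y ∪ B).

Only the reverse inclusion holds.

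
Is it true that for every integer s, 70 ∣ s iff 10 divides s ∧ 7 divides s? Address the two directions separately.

Both directions hold.

(→) If 70 ∣ s, write s = 70q. Since 70 = 7·10, s = 10·(7q), so 10 ∣ s; and since 70 = 10·7, s = 7·(10q), so 7 ∣ s.

(←) Suppose 10 ∣ s and 7 ∣ s. Any common multiple of 10 and 7 is a multiple of their lcm; here gcd(10, 7) = 1, so lcm(10, 7) = 10·7 = 70, so 70 ∣ s.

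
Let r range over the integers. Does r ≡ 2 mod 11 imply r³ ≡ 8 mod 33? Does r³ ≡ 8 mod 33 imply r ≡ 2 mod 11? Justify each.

(⇒) fails; (⇐) holds.

(⇒) This fails: take r = 13. Then 13 ≡ 2 (mod 11), but 13³ = 2197 ≡ 19 (mod 33), not 8.

(⇐) Conversely, the residues r modulo 33 with r³ ≡ 8 (mod 33) are exactly {2}, and each is ≡ 2 (mod 11).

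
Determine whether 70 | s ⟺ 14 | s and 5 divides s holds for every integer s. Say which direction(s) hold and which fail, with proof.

Both directions hold; the statement is true.

(⇒) If 70 ∣ s, write s = 70q. Since 70 = 5·14, s = 14·(5q), so 14 ∣ s; and since 70 = 14·5, s = 5·(14q), so 5 ∣ s.

(⇐) Suppose 14 ∣ s and 5 ∣ s. Any common multiple of 14 and 5 is a multiple of their lcm; here gcd(14, 5) = 1, so lcm(14, 5) = 14·5 = 70, so 70 ∣ s.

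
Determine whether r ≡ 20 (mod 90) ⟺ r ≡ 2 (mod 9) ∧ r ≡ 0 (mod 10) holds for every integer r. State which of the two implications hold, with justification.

[⇒] Suppose r ≡ 20 (mod 90); write r = 90j + 20. Since 9 ∣ 90, reducing mod 9 gives r ≡ 20 ≡ 2 (mod 9); since 10 ∣ 90, reducing mod 10 gives r ≡ 20 ≡ 0 (mod 10).

[⇐] Conversely, if r ≡ 2 (mod 9) and r ≡ 0 (mod 10), then by the Chinese remainder theorem r ≡ 20 (mod 90). This is exactly r ≡ 20 (mod 90).

Both directions hold.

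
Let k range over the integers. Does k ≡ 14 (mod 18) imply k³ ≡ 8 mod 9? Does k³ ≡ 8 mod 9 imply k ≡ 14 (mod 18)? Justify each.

The forward direction holds; the converse fails.

Converse. This fails: take k = 2. Then 2³ = 8 ≡ 8 (mod 9), yet 2 ≡ 2 (mod 18), not 14.

Forward direction. Suppose k ≡ 14 (mod 18). Then k³ ≡ 14³ = 2744 (mod 18), and since 9 ∣ 18, also k³ ≡ 8 (mod 9).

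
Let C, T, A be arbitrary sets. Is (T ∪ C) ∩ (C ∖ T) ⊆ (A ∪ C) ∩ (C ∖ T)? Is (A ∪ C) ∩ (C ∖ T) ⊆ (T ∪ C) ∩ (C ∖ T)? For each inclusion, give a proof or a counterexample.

(⟸) Let x ∈ (A ∪ C) ∩ (C ∖ T). Then either x ∈ C and x ∉ T, A; or x ∈ C ∩ A and x ∉ T. In each case x ∈ (T ∪ C) ∩ (C ∖ T), so (A ∪ C) ∩ (C ∖ T) ⊆ (T ∪ C) ∩ (C ∖ T).

(⟹) Let x ∈ (T ∪ C) ∩ (C ∖ T). Then either x ∈ C and x ∉ T, A; or x ∈ C ∩ A and x ∉ T. In each case x ∈ (A ∪ C) ∩ (C ∖ T), so (T ∪ C) ∩ (C ∖ T) ⊆ (A ∪ C) ∩ (C ∖ T).

Both inclusions hold.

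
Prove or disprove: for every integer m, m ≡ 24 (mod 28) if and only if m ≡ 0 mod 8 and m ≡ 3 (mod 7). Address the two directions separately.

(⟹) This fails: m = 52 gives 52 ≡ 24 (mod 28) but 52 ≡ 4 (mod 8), so the conjunction on the right does not hold.

(⟸) Conversely, if m ≡ 0 (mod 8) and m ≡ 3 (mod 7), then by the Chinese remainder theorem m ≡ 24 (mod 56). Since 24 ≡ 24 (mod 28) and 28 ∣ 56, we get m ≡ 24 (mod 28).

Only the converse holds.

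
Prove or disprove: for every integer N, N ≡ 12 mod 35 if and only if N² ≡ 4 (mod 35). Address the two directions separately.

Only the forward implication holds.

Converse. This fails: take N = 2. Then 2² = 4 ≡ 4 (mod 35), yet 2 ≡ 2 (mod 35), not 12.

Forward direction. Suppose N ≡ 12 mod 35. Write N = 35j + 12. Then (35j + 12)² = 1225j² + 840j + 144 = 35(35j² + 24j + 4) + 4, so N² ≡ 4 (mod 35).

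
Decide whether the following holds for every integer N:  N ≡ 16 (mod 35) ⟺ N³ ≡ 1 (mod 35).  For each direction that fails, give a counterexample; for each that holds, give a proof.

(⇒) Suppose N ≡ 16 (mod 35). Write N = 35j + 16. Then (35j + 16)³ = 42875j³ + 58800j² + 26880j + 4096 = 35(1225j³ + 1680j² + 768j + 117) + 1, so N³ ≡ 1 (mod 35).

(⇐) This fails: take N = 1. Then 1³ = 1 ≡ 1 (mod 35), yet 1 ≡ 1 (mod 35), not 16.

Not equivalent: only (⇒) holds.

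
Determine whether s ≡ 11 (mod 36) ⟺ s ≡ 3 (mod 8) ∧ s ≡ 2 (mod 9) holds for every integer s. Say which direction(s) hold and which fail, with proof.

Forward direction. This fails: s = 47 gives 47 ≡ 11 (mod 36) but 47 ≡ 7 (mod 8), so the conjunction on the right does not hold.

Converse. If s ≡ 3 (mod 8) and s ≡ 2 (mod 9), then by the Chinese remainder theorem s ≡ 11 (mod 72). Since 11 ≡ 11 (mod 36) and 36 ∣ 72, we get s ≡ 11 (mod 36).

(⇒) fails; (⇐) holds.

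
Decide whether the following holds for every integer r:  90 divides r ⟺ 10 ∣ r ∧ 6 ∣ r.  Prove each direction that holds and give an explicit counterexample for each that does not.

Forward direction. If 90 ∣ r, write r = 90q. Since 90 = 9·10, r = 10·(9q), so 10 ∣ r; and since 90 = 15·6, r = 6·(15q), so 6 ∣ r.

Converse. This fails: take r = 30. Both 10 ∣ 30 and 6 ∣ 30, yet 30 is not a multiple of 90 (since 30 = 0·90 + 30), so 90 ∤ 30.

The forward direction holds; the converse fails.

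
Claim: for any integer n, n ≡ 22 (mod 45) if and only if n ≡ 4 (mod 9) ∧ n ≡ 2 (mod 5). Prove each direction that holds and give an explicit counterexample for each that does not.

(→) Suppose n ≡ 22 (mod 45); write n = 45j + 22. Since 9 ∣ 45, reducing mod 9 gives n ≡ 22 ≡ 4 (mod 9); since 5 ∣ 45, reducing mod 5 gives n ≡ 22 ≡ 2 (mod 5).

(←) Conversely, if n ≡ 4 (mod 9) and n ≡ 2 (mod 5), then by the Chinese remainder theorem n ≡ 22 (mod 45). This is exactly n ≡ 22 (mod 45).

Both directions hold.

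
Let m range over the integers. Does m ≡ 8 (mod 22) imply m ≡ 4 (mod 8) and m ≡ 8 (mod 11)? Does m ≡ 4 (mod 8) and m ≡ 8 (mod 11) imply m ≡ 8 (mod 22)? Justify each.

The forward direction fails; the converse holds.

(⟹) This fails: m = 8 gives 8 ≡ 8 (mod 22) but 8 ≡ 0 (mod 8), so the conjunction on the right does not hold.

(⟸) Conversely, if m ≡ 4 (mod 8) and m ≡ 8 (mod 11), then by the Chinese remainder theorem m ≡ 52 (mod 88). Since 52 ≡ 8 (mod 22) and 22 ∣ 88, we get m ≡ 8 (mod 22).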